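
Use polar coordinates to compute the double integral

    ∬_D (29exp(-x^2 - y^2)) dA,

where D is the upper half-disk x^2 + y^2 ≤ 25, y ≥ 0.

The region D is 0 ≤ r ≤ 5, 0 ≤ θ ≤ π in polar coordinates, where x = r cos(θ), y = r sin(θ), and dA = r dr dθ.

Under the substitution, the integrand becomes 29exp(-r^2), so

    ∬_D (29exp(-x^2 - y^2)) dA = ∫_{0}^{π} ∫_{0}^{5} (29exp(-r^2)) · r dr dθ.

Inner integral (in r): ∫_{0}^{5} (29exp(-r^2)) · r dr = 29/2 - 29exp(-25)/2.

Outer integral (in θ): ∫_{0}^{π} (29/2 - 29exp(-25)/2) dθ = -29π (1 - exp(25))exp(-25)/2.

Therefore ∬_D (29exp(-x^2 - y^2)) dA = -29π (1 - exp(25))exp(-25)/2.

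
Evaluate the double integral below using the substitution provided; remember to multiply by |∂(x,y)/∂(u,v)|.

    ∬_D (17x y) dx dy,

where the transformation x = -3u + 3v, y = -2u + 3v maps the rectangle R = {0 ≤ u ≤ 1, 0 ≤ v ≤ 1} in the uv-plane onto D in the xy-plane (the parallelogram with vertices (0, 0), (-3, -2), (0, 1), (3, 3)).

Compute the Jacobian determinant of (x, y) with respect to (u, v):

    ∂(x,y)/∂(u,v) = | -3  3 | = (-3)(3) - (3)(-2) = -3.
                   | -2  3 |

Its absolute value is |J| = 3 (the area scaling factor).

Substituting x = -3u + 3v, y = -2u + 3v into the integrand,

    17x y → 102u^2 - 255u v + 153v^2,

so the integral becomes

    ∬_R (102u^2 - 255u v + 153v^2) · |J| du dv = ∫_0^1 ∫_0^1 (306u^2 - 765u v + 459v^2) dv du.

Inner (v): 306u^2 - 765u/2 + 153.
Outer (u): 255/4.

Therefore ∬_D (17x y) dx dy = 255/4.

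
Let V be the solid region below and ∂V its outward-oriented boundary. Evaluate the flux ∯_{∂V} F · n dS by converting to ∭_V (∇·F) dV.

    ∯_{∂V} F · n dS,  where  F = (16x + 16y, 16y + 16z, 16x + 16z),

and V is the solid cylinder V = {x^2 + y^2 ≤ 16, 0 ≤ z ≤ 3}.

By the divergence theorem,

    ∯_{∂V} F · n dS = ∭_V (∇ · F) dV.

Compute the divergence:
    ∇ · F = ∂F_x/∂x + ∂F_y/∂y + ∂F_z/∂z = 16 + 16 + 16 = 48.

In cylindrical coordinates, x = r cos(θ), y = r sin(θ), z = z, dV = r dr dθ dz, with 0 ≤ r ≤ 4, 0 ≤ θ ≤ 2π, 0 ≤ z ≤ 3.

The integrand, after substitution and multiplying by the volume element, becomes (48) · r, so

    ∭_V (∇·F) dV = ∫_0^{2π} ∫_0^{4} ∫_0^{3} (48) · r dz dr dθ.

Inner (z from 0 to 3): 144r.
Middle (r from 0 to 4): 1152.
Outer (θ from 0 to 2π): 2304π.

Therefore ∯_{∂V} F · n dS = 2304π.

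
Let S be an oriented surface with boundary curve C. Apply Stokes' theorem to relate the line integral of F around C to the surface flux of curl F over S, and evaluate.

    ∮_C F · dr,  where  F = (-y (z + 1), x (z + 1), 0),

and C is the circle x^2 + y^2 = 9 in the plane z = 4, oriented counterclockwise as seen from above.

Let S be the flat disk x^2 + y^2 ≤ 9 in the plane z = 4, with upward unit normal n̂ = ẑ. By Stokes' theorem,

    ∮_C F · dr = ∬_S (∇ × F) · n̂ dS = ∬_D (curl F)_z dA,

where D is the disk x^2 + y^2 ≤ 9.

Compute the curl of F = (-y (z + 1), x (z + 1), 0):
    (∇ × F)_x = ∂F_z/∂y - ∂F_y/∂z = -x,
    (∇ × F)_y = ∂F_x/∂z - ∂F_z/∂x = -y,
    (∇ × F)_z = ∂F_y/∂x - ∂F_x/∂y = 2z + 2.

On z = 4, (curl F)_z = 10.

Convert to polar (x = r cos θ, y = r sin θ, dA = r dr dθ); the integrand becomes 10, so

    ∬_D (curl F)_z dA = ∫_0^{2π} ∫_0^{3} (10) · r dr dθ.

Inner (r from 0 to 3): 45.
Outer (θ from 0 to 2π): 90π.

Therefore ∮_C F · dr = 90π.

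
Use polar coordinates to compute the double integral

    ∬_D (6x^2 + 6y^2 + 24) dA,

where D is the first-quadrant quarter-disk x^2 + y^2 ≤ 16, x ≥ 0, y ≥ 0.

The region D is 0 ≤ r ≤ 4, 0 ≤ θ ≤ π/2 in polar coordinates, where x = r cos(θ), y = r sin(θ), and dA = r dr dθ.

Under the substitution, the integrand becomes 6r^2 + 24, so

    ∬_D (6x^2 + 6y^2 + 24) dA = ∫_{0}^{π/2} ∫_{0}^{4} (6r^2 + 24) · r dr dθ.

Inner integral (in r): ∫_{0}^{4} (6r^2 + 24) · r dr = 576.

Outer integral (in θ): ∫_{0}^{π/2} (576) dθ = 288π.

Therefore ∬_D (6x^2 + 6y^2 + 24) dA = 288π.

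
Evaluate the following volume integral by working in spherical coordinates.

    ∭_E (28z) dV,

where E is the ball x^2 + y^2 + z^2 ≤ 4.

In spherical coordinates, x = ρ sin(φ) cos(θ), y = ρ sin(φ) sin(θ), z = ρ cos(φ), and dV = ρ^2 sin(φ) dρ dφ dθ.

The integrand becomes 28ρ cos(φ), so

    ∭_E (28z) dV = ∫_{0}^{2π} ∫_{0}^{π} ∫_{0}^{2} (28ρ cos(φ)) · ρ^2 sin(φ) dρ dφ dθ.

Inner (ρ): 56sin(2φ).
Middle (φ): 0.
Outer (θ): 0.

Therefore the triple integral equals 0.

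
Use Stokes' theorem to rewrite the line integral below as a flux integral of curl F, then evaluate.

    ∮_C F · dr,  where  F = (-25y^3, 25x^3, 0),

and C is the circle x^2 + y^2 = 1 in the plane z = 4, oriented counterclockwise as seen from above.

Let S be the flat disk x^2 + y^2 ≤ 1 in the plane z = 4, with upward unit normal n̂ = ẑ. By Stokes' theorem,

    ∮_C F · dr = ∬_S (∇ × F) · n̂ dS = ∬_D (curl F)_z dA,

where D is the disk x^2 + y^2 ≤ 1.

Compute the curl of F = (-25y^3, 25x^3, 0):
    (∇ × F)_x = ∂F_z/∂y - ∂F_y/∂z = 0,
    (∇ × F)_y = ∂F_x/∂z - ∂F_z/∂x = 0,
    (∇ × F)_z = ∂F_y/∂x - ∂F_x/∂y = 75x^2 + 75y^2.

On z = 4, (curl F)_z = 75x^2 + 75y^2.

Convert to polar (x = r cos θ, y = r sin θ, dA = r dr dθ); the integrand becomes 75r^2, so

    ∬_D (curl F)_z dA = ∫_0^{2π} ∫_0^{1} (75r^2) · r dr dθ.

Inner (r from 0 to 1): 75/4.
Outer (θ from 0 to 2π): 75π/2.

Therefore ∮_C F · dr = 75π/2.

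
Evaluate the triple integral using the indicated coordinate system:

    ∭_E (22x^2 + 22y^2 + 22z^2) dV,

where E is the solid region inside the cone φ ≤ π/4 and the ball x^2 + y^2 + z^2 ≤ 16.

In spherical coordinates, x = ρ sin(φ) cos(θ), y = ρ sin(φ) sin(θ), z = ρ cos(φ), and dV = ρ^2 sin(φ) dρ dφ dθ.

The integrand becomes 22ρ^2, so

    ∭_E (22x^2 + 22y^2 + 22z^2) dV = ∫_{0}^{2π} ∫_{0}^{π/4} ∫_{0}^{4} (22ρ^2) · ρ^2 sin(φ) dρ dφ dθ.

Inner (ρ): 22528sin(φ)/5.
Middle (φ): 22528/5 - 11264sqrt(2)/5.
Outer (θ): 22528π (2 - sqrt(2))/5.

Therefore the triple integral equals 22528π (2 - sqrt(2))/5.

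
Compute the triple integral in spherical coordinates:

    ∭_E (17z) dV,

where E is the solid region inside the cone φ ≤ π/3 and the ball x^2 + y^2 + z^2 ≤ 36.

In spherical coordinates, x = ρ sin(φ) cos(θ), y = ρ sin(φ) sin(θ), z = ρ cos(φ), and dV = ρ^2 sin(φ) dρ dφ dθ.

The integrand becomes 17ρ cos(φ), so

    ∭_E (17z) dV = ∫_{0}^{2π} ∫_{0}^{π/3} ∫_{0}^{6} (17ρ cos(φ)) · ρ^2 sin(φ) dρ dφ dθ.

Inner (ρ): 2754sin(2φ).
Middle (φ): 4131/2.
Outer (θ): 4131π.

Therefore the triple integral equals 4131π.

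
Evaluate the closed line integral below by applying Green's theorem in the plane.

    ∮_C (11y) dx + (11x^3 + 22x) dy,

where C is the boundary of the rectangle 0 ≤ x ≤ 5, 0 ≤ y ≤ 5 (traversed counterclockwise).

Green's theorem converts the closed line integral into a double integral over the enclosed region D:

    ∮_C P dx + Q dy = ∬_D (∂Q/∂x - ∂P/∂y) dA.

Here P = 11y, Q = 11x^3 + 22x, so

    ∂Q/∂x = 33x^2 + 22,    ∂P/∂y = 11,
    ∂Q/∂x - ∂P/∂y = 33x^2 + 11.

D is the region 0 ≤ x ≤ 5, 0 ≤ y ≤ 5. Evaluating the double integral:

    ∬_D (33x^2 + 11) dA = ∫_0^{5} ∫_0^{5} (33x^2 + 11) dy dx.

Inner (y from 0 to 5): 165x^2 + 55.
Outer (x from 0 to 5): 7150.

Therefore ∮_C P dx + Q dy = 7150.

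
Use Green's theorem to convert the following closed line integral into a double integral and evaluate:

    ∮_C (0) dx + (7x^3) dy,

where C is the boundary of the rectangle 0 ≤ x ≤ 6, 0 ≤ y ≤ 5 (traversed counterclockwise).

Green's theorem converts the closed line integral into a double integral over the enclosed region D:

    ∮_C P dx + Q dy = ∬_D (∂Q/∂x - ∂P/∂y) dA.

Here P = 0, Q = 7x^3, so

    ∂Q/∂x = 21x^2,    ∂P/∂y = 0,
    ∂Q/∂x - ∂P/∂y = 21x^2.

D is the region 0 ≤ x ≤ 6, 0 ≤ y ≤ 5. Evaluating the double integral:

    ∬_D (21x^2) dA = ∫_0^{6} ∫_0^{5} (21x^2) dy dx.

Inner (y from 0 to 5): 105x^2.
Outer (x from 0 to 6): 7560.

Therefore ∮_C P dx + Q dy = 7560.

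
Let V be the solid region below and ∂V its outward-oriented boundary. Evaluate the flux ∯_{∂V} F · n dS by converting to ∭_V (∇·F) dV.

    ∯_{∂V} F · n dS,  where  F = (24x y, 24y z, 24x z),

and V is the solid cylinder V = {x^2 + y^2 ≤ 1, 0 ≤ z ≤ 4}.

By the divergence theorem,

    ∯_{∂V} F · n dS = ∭_V (∇ · F) dV.

Compute the divergence:
    ∇ · F = ∂F_x/∂x + ∂F_y/∂y + ∂F_z/∂z = 24y + 24z + 24x = 24x + 24y + 24z.

In cylindrical coordinates, x = r cos(θ), y = r sin(θ), z = z, dV = r dr dθ dz, with 0 ≤ r ≤ 1, 0 ≤ θ ≤ 2π, 0 ≤ z ≤ 4.

The integrand, after substitution and multiplying by the volume element, becomes (24sqrt(2)r sin(θ + π/4) + 24z) · r, so

    ∭_V (∇·F) dV = ∫_0^{2π} ∫_0^{1} ∫_0^{4} (24sqrt(2)r sin(θ + π/4) + 24z) · r dz dr dθ.

Inner (z from 0 to 4): 96r (sqrt(2)r sin(θ + π/4) + 2).
Middle (r from 0 to 1): 32sqrt(2)sin(θ + π/4) + 96.
Outer (θ from 0 to 2π): 192π.

Therefore ∯_{∂V} F · n dS = 192π.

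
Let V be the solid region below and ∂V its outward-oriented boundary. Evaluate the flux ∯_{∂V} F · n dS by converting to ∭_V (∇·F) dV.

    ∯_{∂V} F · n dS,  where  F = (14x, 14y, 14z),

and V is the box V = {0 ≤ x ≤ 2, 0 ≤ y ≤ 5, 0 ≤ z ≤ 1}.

By the divergence theorem,

    ∯_{∂V} F · n dS = ∭_V (∇ · F) dV.

Compute the divergence:
    ∇ · F = ∂F_x/∂x + ∂F_y/∂y + ∂F_z/∂z = 14 + 14 + 14 = 42.

V is a rectangular box, so dV = dx dy dz with 0 ≤ x ≤ 2, 0 ≤ y ≤ 5, 0 ≤ z ≤ 1.

Integrate (42) over V as an iterated integral:

    ∭_V (∇·F) dV = ∫_0^{2} ∫_0^{5} ∫_0^{1} (42) dz dy dx.

Inner (z from 0 to 1): 42.
Middle (y from 0 to 5): 210.
Outer (x from 0 to 2): 420.

Therefore ∯_{∂V} F · n dS = 420.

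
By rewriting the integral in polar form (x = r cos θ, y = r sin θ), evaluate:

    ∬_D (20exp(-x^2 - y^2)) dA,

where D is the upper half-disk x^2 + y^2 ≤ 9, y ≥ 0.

The region D is 0 ≤ r ≤ 3, 0 ≤ θ ≤ π in polar coordinates, where x = r cos(θ), y = r sin(θ), and dA = r dr dθ.

Under the substitution, the integrand becomes 20exp(-r^2), so

    ∬_D (20exp(-x^2 - y^2)) dA = ∫_{0}^{π} ∫_{0}^{3} (20exp(-r^2)) · r dr dθ.

Inner integral (in r): ∫_{0}^{3} (20exp(-r^2)) · r dr = 10 - 10exp(-9).

Outer integral (in θ): ∫_{0}^{π} (10 - 10exp(-9)) dθ = -10π exp(-9) + 10π.

Therefore ∬_D (20exp(-x^2 - y^2)) dA = -10π exp(-9) + 10π.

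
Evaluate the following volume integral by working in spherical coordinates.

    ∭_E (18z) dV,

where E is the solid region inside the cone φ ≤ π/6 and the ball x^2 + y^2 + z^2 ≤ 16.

In spherical coordinates, x = ρ sin(φ) cos(θ), y = ρ sin(φ) sin(θ), z = ρ cos(φ), and dV = ρ^2 sin(φ) dρ dφ dθ.

The integrand becomes 18ρ cos(φ), so

    ∭_E (18z) dV = ∫_{0}^{2π} ∫_{0}^{π/6} ∫_{0}^{4} (18ρ cos(φ)) · ρ^2 sin(φ) dρ dφ dθ.

Inner (ρ): 576sin(2φ).
Middle (φ): 144.
Outer (θ): 288π.

Therefore the triple integral equals 288π.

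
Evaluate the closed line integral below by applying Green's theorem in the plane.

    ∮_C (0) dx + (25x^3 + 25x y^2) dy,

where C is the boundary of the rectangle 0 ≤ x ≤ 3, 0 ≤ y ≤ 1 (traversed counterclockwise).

Green's theorem converts the closed line integral into a double integral over the enclosed region D:

    ∮_C P dx + Q dy = ∬_D (∂Q/∂x - ∂P/∂y) dA.

Here P = 0, Q = 25x^3 + 25x y^2, so

    ∂Q/∂x = 75x^2 + 25y^2,    ∂P/∂y = 0,
    ∂Q/∂x - ∂P/∂y = 75x^2 + 25y^2.

D is the region 0 ≤ x ≤ 3, 0 ≤ y ≤ 1. Evaluating the double integral:

    ∬_D (75x^2 + 25y^2) dA = ∫_0^{3} ∫_0^{1} (75x^2 + 25y^2) dy dx.

Inner (y from 0 to 1): 75x^2 + 25/3.
Outer (x from 0 to 3): 700.

Therefore ∮_C P dx + Q dy = 700.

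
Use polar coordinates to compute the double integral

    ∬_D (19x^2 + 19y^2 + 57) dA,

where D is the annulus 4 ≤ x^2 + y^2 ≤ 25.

The region D is 2 ≤ r ≤ 5, 0 ≤ θ ≤ 2π in polar coordinates, where x = r cos(θ), y = r sin(θ), and dA = r dr dθ.

Under the substitution, the integrand becomes 19r^2 + 57, so

    ∬_D (19x^2 + 19y^2 + 57) dA = ∫_{0}^{2π} ∫_{2}^{5} (19r^2 + 57) · r dr dθ.

Inner integral (in r): ∫_{2}^{5} (19r^2 + 57) · r dr = 13965/4.

Outer integral (in θ): ∫_{0}^{2π} (13965/4) dθ = 13965π/2.

Therefore ∬_D (19x^2 + 19y^2 + 57) dA = 13965π/2.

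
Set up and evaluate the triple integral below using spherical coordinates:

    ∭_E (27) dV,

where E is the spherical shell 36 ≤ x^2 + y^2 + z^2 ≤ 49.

In spherical coordinates, x = ρ sin(φ) cos(θ), y = ρ sin(φ) sin(θ), z = ρ cos(φ), and dV = ρ^2 sin(φ) dρ dφ dθ.

The integrand becomes 27, so

    ∭_E (27) dV = ∫_{0}^{2π} ∫_{0}^{π} ∫_{6}^{7} (27) · ρ^2 sin(φ) dρ dφ dθ.

Inner (ρ): 1143sin(φ).
Middle (φ): 2286.
Outer (θ): 4572π.

Therefore the triple integral equals 4572π.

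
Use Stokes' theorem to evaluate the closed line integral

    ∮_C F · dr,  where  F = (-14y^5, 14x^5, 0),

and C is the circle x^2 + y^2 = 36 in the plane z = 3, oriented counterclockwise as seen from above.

Let S be the flat disk x^2 + y^2 ≤ 36 in the plane z = 3, with upward unit normal n̂ = ẑ. By Stokes' theorem,

    ∮_C F · dr = ∬_S (∇ × F) · n̂ dS = ∬_D (curl F)_z dA,

where D is the disk x^2 + y^2 ≤ 36.

Compute the curl of F = (-14y^5, 14x^5, 0):
    (∇ × F)_x = ∂F_z/∂y - ∂F_y/∂z = 0,
    (∇ × F)_y = ∂F_x/∂z - ∂F_z/∂x = 0,
    (∇ × F)_z = ∂F_y/∂x - ∂F_x/∂y = 70x^4 + 70y^4.

On z = 3, (curl F)_z = 70x^4 + 70y^4.

Convert to polar (x = r cos θ, y = r sin θ, dA = r dr dθ); the integrand becomes 70r^4(sin(θ)^4 + cos(θ)^4), so

    ∬_D (curl F)_z dA = ∫_0^{2π} ∫_0^{6} (70r^4(sin(θ)^4 + cos(θ)^4)) · r dr dθ.

Inner (r from 0 to 6): 544320sin(θ)^4 + 544320cos(θ)^4.
Outer (θ from 0 to 2π): 816480π.

Therefore ∮_C F · dr = 816480π.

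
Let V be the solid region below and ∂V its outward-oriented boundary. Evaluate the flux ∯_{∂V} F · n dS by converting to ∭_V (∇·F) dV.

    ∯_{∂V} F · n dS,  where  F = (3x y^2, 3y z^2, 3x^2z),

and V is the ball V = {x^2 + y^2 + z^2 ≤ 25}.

By the divergence theorem,

    ∯_{∂V} F · n dS = ∭_V (∇ · F) dV.

Compute the divergence:
    ∇ · F = ∂F_x/∂x + ∂F_y/∂y + ∂F_z/∂z = 3y^2 + 3z^2 + 3x^2 = 3x^2 + 3y^2 + 3z^2.

In spherical coordinates, x = ρ sin(φ) cos(θ), y = ρ sin(φ) sin(θ), z = ρ cos(φ), dV = ρ^2 sin(φ) dρ dφ dθ, with 0 ≤ ρ ≤ 5, 0 ≤ φ ≤ π, 0 ≤ θ ≤ 2π.

The integrand, after substitution and multiplying by the volume element, becomes (3ρ^2) · ρ^2 sin(φ), so

    ∭_V (∇·F) dV = ∫_0^{2π} ∫_0^{π} ∫_0^{5} (3ρ^2) · ρ^2 sin(φ) dρ dφ dθ.

Inner (ρ from 0 to 5): 1875sin(φ).
Middle (φ from 0 to π): 3750.
Outer (θ from 0 to 2π): 7500π.

Therefore ∯_{∂V} F · n dS = 7500π.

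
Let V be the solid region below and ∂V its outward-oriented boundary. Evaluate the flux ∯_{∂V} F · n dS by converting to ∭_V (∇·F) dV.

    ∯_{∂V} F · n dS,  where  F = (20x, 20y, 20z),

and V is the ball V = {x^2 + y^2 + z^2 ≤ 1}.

By the divergence theorem,

    ∯_{∂V} F · n dS = ∭_V (∇ · F) dV.

Compute the divergence:
    ∇ · F = ∂F_x/∂x + ∂F_y/∂y + ∂F_z/∂z = 20 + 20 + 20 = 60.

In spherical coordinates, x = ρ sin(φ) cos(θ), y = ρ sin(φ) sin(θ), z = ρ cos(φ), dV = ρ^2 sin(φ) dρ dφ dθ, with 0 ≤ ρ ≤ 1, 0 ≤ φ ≤ π, 0 ≤ θ ≤ 2π.

The integrand, after substitution and multiplying by the volume element, becomes (60) · ρ^2 sin(φ), so

    ∭_V (∇·F) dV = ∫_0^{2π} ∫_0^{π} ∫_0^{1} (60) · ρ^2 sin(φ) dρ dφ dθ.

Inner (ρ from 0 to 1): 20sin(φ).
Middle (φ from 0 to π): 40.
Outer (θ from 0 to 2π): 80π.

Therefore ∯_{∂V} F · n dS = 80π.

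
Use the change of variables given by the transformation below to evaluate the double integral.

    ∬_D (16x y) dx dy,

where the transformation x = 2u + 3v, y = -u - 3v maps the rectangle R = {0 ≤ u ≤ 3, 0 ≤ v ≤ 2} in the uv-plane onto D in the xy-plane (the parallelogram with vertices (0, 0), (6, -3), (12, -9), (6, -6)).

Compute the Jacobian determinant of (x, y) with respect to (u, v):

    ∂(x,y)/∂(u,v) = | 2  3 | = (2)(-3) - (3)(-1) = -3.
                   | -1  -3 |

Its absolute value is |J| = 3 (the area scaling factor).

Substituting x = 2u + 3v, y = -u - 3v into the integrand,

    16x y → -32u^2 - 144u v - 144v^2,

so the integral becomes

    ∬_R (-32u^2 - 144u v - 144v^2) · |J| du dv = ∫_0^3 ∫_0^2 (-96u^2 - 432u v - 432v^2) dv du.

Inner (v): -192u^2 - 864u - 1152.
Outer (u): -9072.

Therefore ∬_D (16x y) dx dy = -9072.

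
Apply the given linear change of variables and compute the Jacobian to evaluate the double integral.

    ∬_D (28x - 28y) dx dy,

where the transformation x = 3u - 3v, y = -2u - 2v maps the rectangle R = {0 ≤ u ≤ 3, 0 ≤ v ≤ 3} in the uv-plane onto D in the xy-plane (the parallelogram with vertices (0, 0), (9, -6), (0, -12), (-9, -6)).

Compute the Jacobian determinant of (x, y) with respect to (u, v):

    ∂(x,y)/∂(u,v) = | 3  -3 | = (3)(-2) - (-3)(-2) = -12.
                   | -2  -2 |

Its absolute value is |J| = 12 (the area scaling factor).

Substituting x = 3u - 3v, y = -2u - 2v into the integrand,

    28x - 28y → 140u - 28v,

so the integral becomes

    ∬_R (140u - 28v) · |J| du dv = ∫_0^3 ∫_0^3 (1680u - 336v) dv du.

Inner (v): 5040u - 1512.
Outer (u): 18144.

Therefore ∬_D (28x - 28y) dx dy = 18144.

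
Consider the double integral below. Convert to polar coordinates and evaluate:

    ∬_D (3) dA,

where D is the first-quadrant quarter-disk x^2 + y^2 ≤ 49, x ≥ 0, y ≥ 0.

The region D is 0 ≤ r ≤ 7, 0 ≤ θ ≤ π/2 in polar coordinates, where x = r cos(θ), y = r sin(θ), and dA = r dr dθ.

Under the substitution, the integrand becomes 3, so

    ∬_D (3) dA = ∫_{0}^{π/2} ∫_{0}^{7} (3) · r dr dθ.

Inner integral (in r): ∫_{0}^{7} (3) · r dr = 147/2.

Outer integral (in θ): ∫_{0}^{π/2} (147/2) dθ = 147π/4.

Therefore ∬_D (3) dA = 147π/4.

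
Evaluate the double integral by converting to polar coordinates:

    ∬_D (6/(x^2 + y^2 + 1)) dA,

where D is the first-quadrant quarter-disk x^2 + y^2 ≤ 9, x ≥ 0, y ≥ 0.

The region D is 0 ≤ r ≤ 3, 0 ≤ θ ≤ π/2 in polar coordinates, where x = r cos(θ), y = r sin(θ), and dA = r dr dθ.

Under the substitution, the integrand becomes 6/(r^2 + 1), so

    ∬_D (6/(x^2 + y^2 + 1)) dA = ∫_{0}^{π/2} ∫_{0}^{3} (6/(r^2 + 1)) · r dr dθ.

Inner integral (in r): ∫_{0}^{3} (6/(r^2 + 1)) · r dr = log(1000).

Outer integral (in θ): ∫_{0}^{π/2} (log(1000)) dθ = log(1000^(π/2)).

Therefore ∬_D (6/(x^2 + y^2 + 1)) dA = log(1000^(π/2)).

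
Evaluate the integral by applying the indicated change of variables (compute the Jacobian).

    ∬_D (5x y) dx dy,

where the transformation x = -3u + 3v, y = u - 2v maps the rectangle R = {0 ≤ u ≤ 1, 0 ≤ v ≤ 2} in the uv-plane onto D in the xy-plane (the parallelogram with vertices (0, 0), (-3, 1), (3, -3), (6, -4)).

Compute the Jacobian determinant of (x, y) with respect to (u, v):

    ∂(x,y)/∂(u,v) = | -3  3 | = (-3)(-2) - (3)(1) = 3.
                   | 1  -2 |

Its absolute value is |J| = 3 (the area scaling factor).

Substituting x = -3u + 3v, y = u - 2v into the integrand,

    5x y → -15u^2 + 45u v - 30v^2,

so the integral becomes

    ∬_R (-15u^2 + 45u v - 30v^2) · |J| du dv = ∫_0^1 ∫_0^2 (-45u^2 + 135u v - 90v^2) dv du.

Inner (v): -90u^2 + 270u - 240.
Outer (u): -135.

Therefore ∬_D (5x y) dx dy = -135.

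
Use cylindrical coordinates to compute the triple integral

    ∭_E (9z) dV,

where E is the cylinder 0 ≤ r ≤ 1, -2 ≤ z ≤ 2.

In cylindrical coordinates, x = r cos(θ), y = r sin(θ), z = z, and dV = r dr dθ dz.

The integrand becomes 9z, so

    ∭_E (9z) dV = ∫_{0}^{2π} ∫_{0}^{1} ∫_{-2}^{2} (9z) · r dz dr dθ.

Inner (z): 0.
Middle (r from 0 to 1): 0.
Outer (θ): 0.

Therefore the triple integral equals 0.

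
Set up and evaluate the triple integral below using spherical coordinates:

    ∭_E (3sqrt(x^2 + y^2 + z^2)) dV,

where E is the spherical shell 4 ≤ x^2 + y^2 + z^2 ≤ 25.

In spherical coordinates, x = ρ sin(φ) cos(θ), y = ρ sin(φ) sin(θ), z = ρ cos(φ), and dV = ρ^2 sin(φ) dρ dφ dθ.

The integrand becomes 3ρ, so

    ∭_E (3sqrt(x^2 + y^2 + z^2)) dV = ∫_{0}^{2π} ∫_{0}^{π} ∫_{2}^{5} (3ρ) · ρ^2 sin(φ) dρ dφ dθ.

Inner (ρ): 1827sin(φ)/4.
Middle (φ): 1827/2.
Outer (θ): 1827π.

Therefore the triple integral equals 1827π.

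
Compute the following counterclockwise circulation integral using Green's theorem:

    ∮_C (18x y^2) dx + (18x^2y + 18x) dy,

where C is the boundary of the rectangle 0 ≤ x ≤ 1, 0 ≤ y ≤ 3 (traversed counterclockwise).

Green's theorem converts the closed line integral into a double integral over the enclosed region D:

    ∮_C P dx + Q dy = ∬_D (∂Q/∂x - ∂P/∂y) dA.

Here P = 18x y^2, Q = 18x^2y + 18x, so

    ∂Q/∂x = 36x y + 18,    ∂P/∂y = 36x y,
    ∂Q/∂x - ∂P/∂y = 18.

D is the region 0 ≤ x ≤ 1, 0 ≤ y ≤ 3. Evaluating the double integral:

    ∬_D (18) dA = ∫_0^{1} ∫_0^{3} (18) dy dx.

Inner (y from 0 to 3): 54.
Outer (x from 0 to 1): 54.

Therefore ∮_C P dx + Q dy = 54.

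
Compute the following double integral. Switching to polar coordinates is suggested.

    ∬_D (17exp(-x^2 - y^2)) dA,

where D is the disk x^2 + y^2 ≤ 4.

The region D is 0 ≤ r ≤ 2, 0 ≤ θ ≤ 2π in polar coordinates, where x = r cos(θ), y = r sin(θ), and dA = r dr dθ.

Under the substitution, the integrand becomes 17exp(-r^2), so

    ∬_D (17exp(-x^2 - y^2)) dA = ∫_{0}^{2π} ∫_{0}^{2} (17exp(-r^2)) · r dr dθ.

Inner integral (in r): ∫_{0}^{2} (17exp(-r^2)) · r dr = 17/2 - 17exp(-4)/2.

Outer integral (in θ): ∫_{0}^{2π} (17/2 - 17exp(-4)/2) dθ = -17π exp(-4) + 17π.

Therefore ∬_D (17exp(-x^2 - y^2)) dA = -17π exp(-4) + 17π.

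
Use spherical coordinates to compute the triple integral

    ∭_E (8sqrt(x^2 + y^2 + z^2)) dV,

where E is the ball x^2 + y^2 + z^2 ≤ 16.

In spherical coordinates, x = ρ sin(φ) cos(θ), y = ρ sin(φ) sin(θ), z = ρ cos(φ), and dV = ρ^2 sin(φ) dρ dφ dθ.

The integrand becomes 8ρ, so

    ∭_E (8sqrt(x^2 + y^2 + z^2)) dV = ∫_{0}^{2π} ∫_{0}^{π} ∫_{0}^{4} (8ρ) · ρ^2 sin(φ) dρ dφ dθ.

Inner (ρ): 512sin(φ).
Middle (φ): 1024.
Outer (θ): 2048π.

Therefore the triple integral equals 2048π.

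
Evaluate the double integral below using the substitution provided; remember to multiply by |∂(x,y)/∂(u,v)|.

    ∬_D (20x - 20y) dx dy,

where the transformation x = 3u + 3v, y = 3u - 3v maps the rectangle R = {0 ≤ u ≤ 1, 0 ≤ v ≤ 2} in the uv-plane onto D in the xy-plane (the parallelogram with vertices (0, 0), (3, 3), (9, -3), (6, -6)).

Compute the Jacobian determinant of (x, y) with respect to (u, v):

    ∂(x,y)/∂(u,v) = | 3  3 | = (3)(-3) - (3)(3) = -18.
                   | 3  -3 |

Its absolute value is |J| = 18 (the area scaling factor).

Substituting x = 3u + 3v, y = 3u - 3v into the integrand,

    20x - 20y → 120v,

so the integral becomes

    ∬_R (120v) · |J| du dv = ∫_0^1 ∫_0^2 (2160v) dv du.

Inner (v): 4320.
Outer (u): 4320.

Therefore ∬_D (20x - 20y) dx dy = 4320.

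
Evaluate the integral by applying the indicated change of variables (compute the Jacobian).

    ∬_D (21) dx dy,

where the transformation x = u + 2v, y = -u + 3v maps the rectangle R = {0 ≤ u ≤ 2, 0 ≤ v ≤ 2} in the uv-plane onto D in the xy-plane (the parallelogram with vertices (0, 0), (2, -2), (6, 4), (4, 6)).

Compute the Jacobian determinant of (x, y) with respect to (u, v):

    ∂(x,y)/∂(u,v) = | 1  2 | = (1)(3) - (2)(-1) = 5.
                   | -1  3 |

Its absolute value is |J| = 5 (the area scaling factor).

Substituting x = u + 2v, y = -u + 3v into the integrand,

    21 → 21,

so the integral becomes

    ∬_R (21) · |J| du dv = ∫_0^2 ∫_0^2 (105) dv du.

Inner (v): 210.
Outer (u): 420.

Therefore ∬_D (21) dx dy = 420.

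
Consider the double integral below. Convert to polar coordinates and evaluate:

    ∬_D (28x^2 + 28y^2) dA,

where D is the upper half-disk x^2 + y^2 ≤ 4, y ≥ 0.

The region D is 0 ≤ r ≤ 2, 0 ≤ θ ≤ π in polar coordinates, where x = r cos(θ), y = r sin(θ), and dA = r dr dθ.

Under the substitution, the integrand becomes 28r^2, so

    ∬_D (28x^2 + 28y^2) dA = ∫_{0}^{π} ∫_{0}^{2} (28r^2) · r dr dθ.

Inner integral (in r): ∫_{0}^{2} (28r^2) · r dr = 112.

Outer integral (in θ): ∫_{0}^{π} (112) dθ = 112π.

Therefore ∬_D (28x^2 + 28y^2) dA = 112π.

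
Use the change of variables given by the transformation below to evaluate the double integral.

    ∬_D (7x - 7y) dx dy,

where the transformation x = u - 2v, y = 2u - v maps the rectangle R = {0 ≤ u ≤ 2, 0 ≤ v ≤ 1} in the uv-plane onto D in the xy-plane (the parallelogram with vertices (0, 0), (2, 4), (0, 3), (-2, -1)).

Compute the Jacobian determinant of (x, y) with respect to (u, v):

    ∂(x,y)/∂(u,v) = | 1  -2 | = (1)(-1) - (-2)(2) = 3.
                   | 2  -1 |

Its absolute value is |J| = 3 (the area scaling factor).

Substituting x = u - 2v, y = 2u - v into the integrand,

    7x - 7y → -7u - 7v,

so the integral becomes

    ∬_R (-7u - 7v) · |J| du dv = ∫_0^2 ∫_0^1 (-21u - 21v) dv du.

Inner (v): -21u - 21/2.
Outer (u): -63.

Therefore ∬_D (7x - 7y) dx dy = -63.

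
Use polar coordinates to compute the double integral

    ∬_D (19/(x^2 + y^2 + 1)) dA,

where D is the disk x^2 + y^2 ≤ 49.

The region D is 0 ≤ r ≤ 7, 0 ≤ θ ≤ 2π in polar coordinates, where x = r cos(θ), y = r sin(θ), and dA = r dr dθ.

Under the substitution, the integrand becomes 19/(r^2 + 1), so

    ∬_D (19/(x^2 + y^2 + 1)) dA = ∫_{0}^{2π} ∫_{0}^{7} (19/(r^2 + 1)) · r dr dθ.

Inner integral (in r): ∫_{0}^{7} (19/(r^2 + 1)) · r dr = 19log(50)/2.

Outer integral (in θ): ∫_{0}^{2π} (19log(50)/2) dθ = 19π log(50).

Therefore ∬_D (19/(x^2 + y^2 + 1)) dA = 19π log(50).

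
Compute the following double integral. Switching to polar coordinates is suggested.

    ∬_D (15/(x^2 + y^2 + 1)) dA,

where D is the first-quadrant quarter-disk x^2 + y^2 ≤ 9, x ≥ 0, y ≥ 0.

The region D is 0 ≤ r ≤ 3, 0 ≤ θ ≤ π/2 in polar coordinates, where x = r cos(θ), y = r sin(θ), and dA = r dr dθ.

Under the substitution, the integrand becomes 15/(r^2 + 1), so

    ∬_D (15/(x^2 + y^2 + 1)) dA = ∫_{0}^{π/2} ∫_{0}^{3} (15/(r^2 + 1)) · r dr dθ.

Inner integral (in r): ∫_{0}^{3} (15/(r^2 + 1)) · r dr = 15log(10)/2.

Outer integral (in θ): ∫_{0}^{π/2} (15log(10)/2) dθ = 15π log(10)/4.

Therefore ∬_D (15/(x^2 + y^2 + 1)) dA = 15π log(10)/4.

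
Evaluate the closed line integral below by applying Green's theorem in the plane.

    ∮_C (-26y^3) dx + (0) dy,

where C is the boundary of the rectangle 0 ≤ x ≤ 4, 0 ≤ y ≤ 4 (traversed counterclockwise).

Green's theorem converts the closed line integral into a double integral over the enclosed region D:

    ∮_C P dx + Q dy = ∬_D (∂Q/∂x - ∂P/∂y) dA.

Here P = -26y^3, Q = 0, so

    ∂Q/∂x = 0,    ∂P/∂y = -78y^2,
    ∂Q/∂x - ∂P/∂y = 78y^2.

D is the region 0 ≤ x ≤ 4, 0 ≤ y ≤ 4. Evaluating the double integral:

    ∬_D (78y^2) dA = ∫_0^{4} ∫_0^{4} (78y^2) dy dx.

Inner (y from 0 to 4): 1664.
Outer (x from 0 to 4): 6656.

Therefore ∮_C P dx + Q dy = 6656.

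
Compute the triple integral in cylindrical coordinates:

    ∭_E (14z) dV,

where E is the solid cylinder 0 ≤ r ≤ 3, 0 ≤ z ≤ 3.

In cylindrical coordinates, x = r cos(θ), y = r sin(θ), z = z, and dV = r dr dθ dz.

The integrand becomes 14z, so

    ∭_E (14z) dV = ∫_{0}^{2π} ∫_{0}^{3} ∫_{0}^{3} (14z) · r dz dr dθ.

Inner (z): 63r.
Middle (r from 0 to 3): 567/2.
Outer (θ): 567π.

Therefore the triple integral equals 567π.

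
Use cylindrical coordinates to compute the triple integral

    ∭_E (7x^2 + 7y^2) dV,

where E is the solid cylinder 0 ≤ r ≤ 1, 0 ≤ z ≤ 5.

In cylindrical coordinates, x = r cos(θ), y = r sin(θ), z = z, and dV = r dr dθ dz.

The integrand becomes 7r^2, so

    ∭_E (7x^2 + 7y^2) dV = ∫_{0}^{2π} ∫_{0}^{1} ∫_{0}^{5} (7r^2) · r dz dr dθ.

Inner (z): 35r^3.
Middle (r from 0 to 1): 35/4.
Outer (θ): 35π/2.

Therefore the triple integral equals 35π/2.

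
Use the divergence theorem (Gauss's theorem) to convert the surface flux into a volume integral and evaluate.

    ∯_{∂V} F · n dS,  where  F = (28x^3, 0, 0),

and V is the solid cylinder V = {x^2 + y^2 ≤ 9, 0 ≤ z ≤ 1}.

By the divergence theorem,

    ∯_{∂V} F · n dS = ∭_V (∇ · F) dV.

Compute the divergence:
    ∇ · F = ∂F_x/∂x + ∂F_y/∂y + ∂F_z/∂z = 84x^2 + 0 + 0 = 84x^2.

In cylindrical coordinates, x = r cos(θ), y = r sin(θ), z = z, dV = r dr dθ dz, with 0 ≤ r ≤ 3, 0 ≤ θ ≤ 2π, 0 ≤ z ≤ 1.

The integrand, after substitution and multiplying by the volume element, becomes (84r^2cos(θ)^2) · r, so

    ∭_V (∇·F) dV = ∫_0^{2π} ∫_0^{3} ∫_0^{1} (84r^2cos(θ)^2) · r dz dr dθ.

Inner (z from 0 to 1): 84r^3cos(θ)^2.
Middle (r from 0 to 3): 1701cos(θ)^2.
Outer (θ from 0 to 2π): 1701π.

Therefore ∯_{∂V} F · n dS = 1701π.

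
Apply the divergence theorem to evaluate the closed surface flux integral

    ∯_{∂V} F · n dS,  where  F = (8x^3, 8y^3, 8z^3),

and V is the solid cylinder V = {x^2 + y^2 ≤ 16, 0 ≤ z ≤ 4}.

By the divergence theorem,

    ∯_{∂V} F · n dS = ∭_V (∇ · F) dV.

Compute the divergence:
    ∇ · F = ∂F_x/∂x + ∂F_y/∂y + ∂F_z/∂z = 24x^2 + 24y^2 + 24z^2.

In cylindrical coordinates, x = r cos(θ), y = r sin(θ), z = z, dV = r dr dθ dz, with 0 ≤ r ≤ 4, 0 ≤ θ ≤ 2π, 0 ≤ z ≤ 4.

The integrand, after substitution and multiplying by the volume element, becomes (24r^2 + 24z^2) · r, so

    ∭_V (∇·F) dV = ∫_0^{2π} ∫_0^{4} ∫_0^{4} (24r^2 + 24z^2) · r dz dr dθ.

Inner (z from 0 to 4): 96r^3 + 512r.
Middle (r from 0 to 4): 10240.
Outer (θ from 0 to 2π): 20480π.

Therefore ∯_{∂V} F · n dS = 20480π.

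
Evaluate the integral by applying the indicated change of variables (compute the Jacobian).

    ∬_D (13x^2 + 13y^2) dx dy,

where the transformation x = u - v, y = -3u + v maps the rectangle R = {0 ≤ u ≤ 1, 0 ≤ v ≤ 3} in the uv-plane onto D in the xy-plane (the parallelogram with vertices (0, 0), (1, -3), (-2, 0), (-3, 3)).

Compute the Jacobian determinant of (x, y) with respect to (u, v):

    ∂(x,y)/∂(u,v) = | 1  -1 | = (1)(1) - (-1)(-3) = -2.
                   | -3  1 |

Its absolute value is |J| = 2 (the area scaling factor).

Substituting x = u - v, y = -3u + v into the integrand,

    13x^2 + 13y^2 → 130u^2 - 104u v + 26v^2,

so the integral becomes

    ∬_R (130u^2 - 104u v + 26v^2) · |J| du dv = ∫_0^1 ∫_0^3 (260u^2 - 208u v + 52v^2) dv du.

Inner (v): 780u^2 - 936u + 468.
Outer (u): 260.

Therefore ∬_D (13x^2 + 13y^2) dx dy = 260.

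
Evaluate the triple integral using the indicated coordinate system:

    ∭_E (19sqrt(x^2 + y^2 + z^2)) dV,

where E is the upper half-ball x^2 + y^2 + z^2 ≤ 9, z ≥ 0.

In spherical coordinates, x = ρ sin(φ) cos(θ), y = ρ sin(φ) sin(θ), z = ρ cos(φ), and dV = ρ^2 sin(φ) dρ dφ dθ.

The integrand becomes 19ρ, so

    ∭_E (19sqrt(x^2 + y^2 + z^2)) dV = ∫_{0}^{2π} ∫_{0}^{π/2} ∫_{0}^{3} (19ρ) · ρ^2 sin(φ) dρ dφ dθ.

Inner (ρ): 1539sin(φ)/4.
Middle (φ): 1539/4.
Outer (θ): 1539π/2.

Therefore the triple integral equals 1539π/2.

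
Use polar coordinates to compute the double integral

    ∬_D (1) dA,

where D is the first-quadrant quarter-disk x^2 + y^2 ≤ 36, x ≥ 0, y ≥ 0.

The region D is 0 ≤ r ≤ 6, 0 ≤ θ ≤ π/2 in polar coordinates, where x = r cos(θ), y = r sin(θ), and dA = r dr dθ.

Under the substitution, the integrand becomes 1, so

    ∬_D (1) dA = ∫_{0}^{π/2} ∫_{0}^{6} (1) · r dr dθ.

Inner integral (in r): ∫_{0}^{6} (1) · r dr = 18.

Outer integral (in θ): ∫_{0}^{π/2} (18) dθ = 9π.

Therefore ∬_D (1) dA = 9π.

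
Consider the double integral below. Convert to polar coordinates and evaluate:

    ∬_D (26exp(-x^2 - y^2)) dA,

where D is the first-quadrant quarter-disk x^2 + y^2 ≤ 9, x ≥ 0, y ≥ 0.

The region D is 0 ≤ r ≤ 3, 0 ≤ θ ≤ π/2 in polar coordinates, where x = r cos(θ), y = r sin(θ), and dA = r dr dθ.

Under the substitution, the integrand becomes 26exp(-r^2), so

    ∬_D (26exp(-x^2 - y^2)) dA = ∫_{0}^{π/2} ∫_{0}^{3} (26exp(-r^2)) · r dr dθ.

Inner integral (in r): ∫_{0}^{3} (26exp(-r^2)) · r dr = 13 - 13exp(-9).

Outer integral (in θ): ∫_{0}^{π/2} (13 - 13exp(-9)) dθ = -13π (1 - exp(9))exp(-9)/2.

Therefore ∬_D (26exp(-x^2 - y^2)) dA = -13π (1 - exp(9))exp(-9)/2.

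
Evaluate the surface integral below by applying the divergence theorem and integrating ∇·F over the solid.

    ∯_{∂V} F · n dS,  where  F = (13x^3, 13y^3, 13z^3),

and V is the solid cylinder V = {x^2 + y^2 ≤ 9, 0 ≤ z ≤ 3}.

By the divergence theorem,

    ∯_{∂V} F · n dS = ∭_V (∇ · F) dV.

Compute the divergence:
    ∇ · F = ∂F_x/∂x + ∂F_y/∂y + ∂F_z/∂z = 39x^2 + 39y^2 + 39z^2.

In cylindrical coordinates, x = r cos(θ), y = r sin(θ), z = z, dV = r dr dθ dz, with 0 ≤ r ≤ 3, 0 ≤ θ ≤ 2π, 0 ≤ z ≤ 3.

The integrand, after substitution and multiplying by the volume element, becomes (39r^2 + 39z^2) · r, so

    ∭_V (∇·F) dV = ∫_0^{2π} ∫_0^{3} ∫_0^{3} (39r^2 + 39z^2) · r dz dr dθ.

Inner (z from 0 to 3): 117r (r^2 + 3).
Middle (r from 0 to 3): 15795/4.
Outer (θ from 0 to 2π): 15795π/2.

Therefore ∯_{∂V} F · n dS = 15795π/2.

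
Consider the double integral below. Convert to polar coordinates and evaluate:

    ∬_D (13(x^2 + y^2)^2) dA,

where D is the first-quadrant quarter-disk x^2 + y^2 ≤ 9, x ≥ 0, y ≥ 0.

The region D is 0 ≤ r ≤ 3, 0 ≤ θ ≤ π/2 in polar coordinates, where x = r cos(θ), y = r sin(θ), and dA = r dr dθ.

Under the substitution, the integrand becomes 13r^4, so

    ∬_D (13(x^2 + y^2)^2) dA = ∫_{0}^{π/2} ∫_{0}^{3} (13r^4) · r dr dθ.

Inner integral (in r): ∫_{0}^{3} (13r^4) · r dr = 3159/2.

Outer integral (in θ): ∫_{0}^{π/2} (3159/2) dθ = 3159π/4.

Therefore ∬_D (13(x^2 + y^2)^2) dA = 3159π/4.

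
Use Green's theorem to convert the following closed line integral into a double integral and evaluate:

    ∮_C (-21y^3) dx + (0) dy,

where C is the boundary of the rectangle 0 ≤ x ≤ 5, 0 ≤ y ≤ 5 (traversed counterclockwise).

Green's theorem converts the closed line integral into a double integral over the enclosed region D:

    ∮_C P dx + Q dy = ∬_D (∂Q/∂x - ∂P/∂y) dA.

Here P = -21y^3, Q = 0, so

    ∂Q/∂x = 0,    ∂P/∂y = -63y^2,
    ∂Q/∂x - ∂P/∂y = 63y^2.

D is the region 0 ≤ x ≤ 5, 0 ≤ y ≤ 5. Evaluating the double integral:

    ∬_D (63y^2) dA = ∫_0^{5} ∫_0^{5} (63y^2) dy dx.

Inner (y from 0 to 5): 2625.
Outer (x from 0 to 5): 13125.

Therefore ∮_C P dx + Q dy = 13125.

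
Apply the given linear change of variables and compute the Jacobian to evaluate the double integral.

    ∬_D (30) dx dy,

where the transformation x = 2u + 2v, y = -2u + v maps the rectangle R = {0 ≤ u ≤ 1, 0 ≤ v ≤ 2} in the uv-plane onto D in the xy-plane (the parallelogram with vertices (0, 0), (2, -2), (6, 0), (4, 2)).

Compute the Jacobian determinant of (x, y) with respect to (u, v):

    ∂(x,y)/∂(u,v) = | 2  2 | = (2)(1) - (2)(-2) = 6.
                   | -2  1 |

Its absolute value is |J| = 6 (the area scaling factor).

Substituting x = 2u + 2v, y = -2u + v into the integrand,

    30 → 30,

so the integral becomes

    ∬_R (30) · |J| du dv = ∫_0^1 ∫_0^2 (180) dv du.

Inner (v): 360.
Outer (u): 360.

Therefore ∬_D (30) dx dy = 360.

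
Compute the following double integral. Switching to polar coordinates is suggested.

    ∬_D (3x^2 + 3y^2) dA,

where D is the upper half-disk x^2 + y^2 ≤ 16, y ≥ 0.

The region D is 0 ≤ r ≤ 4, 0 ≤ θ ≤ π in polar coordinates, where x = r cos(θ), y = r sin(θ), and dA = r dr dθ.

Under the substitution, the integrand becomes 3r^2, so

    ∬_D (3x^2 + 3y^2) dA = ∫_{0}^{π} ∫_{0}^{4} (3r^2) · r dr dθ.

Inner integral (in r): ∫_{0}^{4} (3r^2) · r dr = 192.

Outer integral (in θ): ∫_{0}^{π} (192) dθ = 192π.

Therefore ∬_D (3x^2 + 3y^2) dA = 192π.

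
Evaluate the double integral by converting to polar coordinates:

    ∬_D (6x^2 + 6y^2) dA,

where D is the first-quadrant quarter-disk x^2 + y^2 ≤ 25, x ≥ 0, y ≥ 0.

The region D is 0 ≤ r ≤ 5, 0 ≤ θ ≤ π/2 in polar coordinates, where x = r cos(θ), y = r sin(θ), and dA = r dr dθ.

Under the substitution, the integrand becomes 6r^2, so

    ∬_D (6x^2 + 6y^2) dA = ∫_{0}^{π/2} ∫_{0}^{5} (6r^2) · r dr dθ.

Inner integral (in r): ∫_{0}^{5} (6r^2) · r dr = 1875/2.

Outer integral (in θ): ∫_{0}^{π/2} (1875/2) dθ = 1875π/4.

Therefore ∬_D (6x^2 + 6y^2) dA = 1875π/4.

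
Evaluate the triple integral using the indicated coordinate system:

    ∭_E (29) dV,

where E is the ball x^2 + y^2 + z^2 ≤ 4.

In spherical coordinates, x = ρ sin(φ) cos(θ), y = ρ sin(φ) sin(θ), z = ρ cos(φ), and dV = ρ^2 sin(φ) dρ dφ dθ.

The integrand becomes 29, so

    ∭_E (29) dV = ∫_{0}^{2π} ∫_{0}^{π} ∫_{0}^{2} (29) · ρ^2 sin(φ) dρ dφ dθ.

Inner (ρ): 232sin(φ)/3.
Middle (φ): 464/3.
Outer (θ): 928π/3.

Therefore the triple integral equals 928π/3.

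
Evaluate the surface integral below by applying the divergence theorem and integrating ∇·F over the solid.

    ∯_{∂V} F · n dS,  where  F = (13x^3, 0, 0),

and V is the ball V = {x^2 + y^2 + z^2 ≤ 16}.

By the divergence theorem,

    ∯_{∂V} F · n dS = ∭_V (∇ · F) dV.

Compute the divergence:
    ∇ · F = ∂F_x/∂x + ∂F_y/∂y + ∂F_z/∂z = 39x^2 + 0 + 0 = 39x^2.

In spherical coordinates, x = ρ sin(φ) cos(θ), y = ρ sin(φ) sin(θ), z = ρ cos(φ), dV = ρ^2 sin(φ) dρ dφ dθ, with 0 ≤ ρ ≤ 4, 0 ≤ φ ≤ π, 0 ≤ θ ≤ 2π.

The integrand, after substitution and multiplying by the volume element, becomes (39ρ^2sin(φ)^2cos(θ)^2) · ρ^2 sin(φ), so

    ∭_V (∇·F) dV = ∫_0^{2π} ∫_0^{π} ∫_0^{4} (39ρ^2sin(φ)^2cos(θ)^2) · ρ^2 sin(φ) dρ dφ dθ.

Inner (ρ from 0 to 4): 39936sin(φ)^3cos(θ)^2/5.
Middle (φ from 0 to π): 53248cos(θ)^2/5.
Outer (θ from 0 to 2π): 53248π/5.

Therefore ∯_{∂V} F · n dS = 53248π/5.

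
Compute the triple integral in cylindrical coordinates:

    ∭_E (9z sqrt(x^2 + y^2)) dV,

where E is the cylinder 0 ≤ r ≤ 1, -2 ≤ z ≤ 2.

In cylindrical coordinates, x = r cos(θ), y = r sin(θ), z = z, and dV = r dr dθ dz.

The integrand becomes 9r z, so

    ∭_E (9z sqrt(x^2 + y^2)) dV = ∫_{0}^{2π} ∫_{0}^{1} ∫_{-2}^{2} (9r z) · r dz dr dθ.

Inner (z): 0.
Middle (r from 0 to 1): 0.
Outer (θ): 0.

Therefore the triple integral equals 0.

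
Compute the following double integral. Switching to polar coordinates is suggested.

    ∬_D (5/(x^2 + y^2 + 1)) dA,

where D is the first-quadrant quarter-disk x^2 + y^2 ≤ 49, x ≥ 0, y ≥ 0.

The region D is 0 ≤ r ≤ 7, 0 ≤ θ ≤ π/2 in polar coordinates, where x = r cos(θ), y = r sin(θ), and dA = r dr dθ.

Under the substitution, the integrand becomes 5/(r^2 + 1), so

    ∬_D (5/(x^2 + y^2 + 1)) dA = ∫_{0}^{π/2} ∫_{0}^{7} (5/(r^2 + 1)) · r dr dθ.

Inner integral (in r): ∫_{0}^{7} (5/(r^2 + 1)) · r dr = 5log(50)/2.

Outer integral (in θ): ∫_{0}^{π/2} (5log(50)/2) dθ = 5π log(50)/4.

Therefore ∬_D (5/(x^2 + y^2 + 1)) dA = 5π log(50)/4.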